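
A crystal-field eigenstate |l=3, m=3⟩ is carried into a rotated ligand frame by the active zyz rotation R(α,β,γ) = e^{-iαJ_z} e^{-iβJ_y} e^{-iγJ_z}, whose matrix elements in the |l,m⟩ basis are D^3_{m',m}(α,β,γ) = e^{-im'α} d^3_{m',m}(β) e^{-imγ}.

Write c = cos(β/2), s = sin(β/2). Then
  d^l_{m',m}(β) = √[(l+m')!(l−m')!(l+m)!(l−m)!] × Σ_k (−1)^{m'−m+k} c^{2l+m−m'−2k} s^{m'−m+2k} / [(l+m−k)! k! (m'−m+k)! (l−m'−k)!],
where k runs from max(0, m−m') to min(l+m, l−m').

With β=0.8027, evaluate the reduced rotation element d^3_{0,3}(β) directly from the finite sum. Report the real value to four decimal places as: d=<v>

d=0.2080

d^3_{0,3}(β=0.8027) via the finite sum:
c=cos(0.802700/2)=0.920534, s=sin(0.802700/2)=0.390661; N=√[6·6·720·1]=160.996894
k∈{3} keeps every argument non-negative
  k=3: (−1)^0·160.9969/(36)·0.9205^3·0.3907^3 = +0.207987
d^3_{0,3}(0.8027) = +0.207987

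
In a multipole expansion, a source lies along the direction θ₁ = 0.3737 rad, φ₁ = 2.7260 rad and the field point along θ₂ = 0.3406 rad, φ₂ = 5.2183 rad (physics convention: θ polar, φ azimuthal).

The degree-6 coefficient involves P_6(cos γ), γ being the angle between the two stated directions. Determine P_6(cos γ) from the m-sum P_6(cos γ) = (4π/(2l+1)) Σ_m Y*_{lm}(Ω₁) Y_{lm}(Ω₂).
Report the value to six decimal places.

Summing Y*_{l m}(θ₁,φ₁)·Y_{l m}(θ₂,φ₂) over m ∈ [−6, 6]; prefactor 4π/(2·6+1) = 0.966644:
  m=-6: (-0.000912-0.000690i) × (+0.000668+0.000071i) = -0.000001-0.000001i  (running Σ = -0.000001-0.000001i)
  m=-5: (+0.004906+0.008830i) × (+0.003770-0.005370i) = +0.000066+0.000007i  (running Σ = +0.000065+0.000006i)
  m=-4: (-0.004945-0.053852i) × (-0.017053-0.035046i) = -0.001803+0.001092i  (running Σ = -0.001738+0.001098i)
  m=-3: (-0.061378+0.182750i) × (-0.154785-0.008221i) = +0.011003-0.027782i  (running Σ = +0.009265-0.026684i)
  m=-2: (+0.298087-0.326715i) × (-0.213068+0.340625i) = +0.047774+0.171148i  (running Σ = +0.057039+0.144464i)
  m=-1: (-0.485284+0.214154i) × (+0.276189+0.498533i) = -0.240793-0.182783i  (running Σ = -0.183753-0.038319i)
  m=0: (-0.014149-0.000000i) × (+0.104175+0.000000i) = -0.001474-0.000000i  (running Σ = -0.185227-0.038319i)
  m=1: (+0.485284+0.214154i) × (-0.276189+0.498533i) = -0.240793+0.182783i  (running Σ = -0.426020+0.144464i)
  m=2: (+0.298087+0.326715i) × (-0.213068-0.340625i) = +0.047774-0.171148i  (running Σ = -0.378246-0.026684i)
  m=3: (+0.061378+0.182750i) × (+0.154785-0.008221i) = +0.011003+0.027782i  (running Σ = -0.367243+0.001098i)
  m=4: (-0.004945+0.053852i) × (-0.017053+0.035046i) = -0.001803-0.001092i  (running Σ = -0.369046+0.000006i)
  m=5: (-0.004906+0.008830i) × (-0.003770-0.005370i) = +0.000066-0.000007i  (running Σ = -0.368980-0.000001i)
  m=6: (-0.000912+0.000690i) × (+0.000668-0.000071i) = -0.000001+0.000001i  (running Σ = -0.368981-0.000000i)
Accumulated sum -0.368981-0.000000i; after 4π/(2l+1) scaling, -0.356673-0.000000i ⇒ P_6 = -0.356673

-0.356673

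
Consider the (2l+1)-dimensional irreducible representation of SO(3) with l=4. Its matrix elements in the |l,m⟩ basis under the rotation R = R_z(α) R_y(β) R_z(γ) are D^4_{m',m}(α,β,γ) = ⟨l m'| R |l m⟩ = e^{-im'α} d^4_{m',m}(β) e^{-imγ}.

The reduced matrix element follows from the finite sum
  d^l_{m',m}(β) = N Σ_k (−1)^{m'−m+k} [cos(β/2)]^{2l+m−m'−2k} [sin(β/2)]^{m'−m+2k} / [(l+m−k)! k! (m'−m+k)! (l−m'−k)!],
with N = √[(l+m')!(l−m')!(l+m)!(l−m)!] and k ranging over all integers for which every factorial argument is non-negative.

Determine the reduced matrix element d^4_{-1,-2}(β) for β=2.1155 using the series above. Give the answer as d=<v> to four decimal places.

d^4_{-1,-2}(β=2.1155) via the finite sum:
c=cos(2.115500/2)=0.490834, s=sin(2.115500/2)=0.871253; N=√[6·120·2·720]=1018.233765
The bounds max(0,m−m')=0 and min(l+m,l−m')=2 give 3 terms
  k=0: (−1)^1·1018.2338/(240)·0.4908^7·0.8713^1 = -0.025370
  k=1: (−1)^2·1018.2338/(48)·0.4908^5·0.8713^3 = +0.399679
  k=2: (−1)^3·1018.2338/(72)·0.4908^3·0.8713^5 = -0.839538
d^4_{-1,-2}(2.1155) = -0.025370 +0.399679 -0.839538 = -0.465229

d=-0.4652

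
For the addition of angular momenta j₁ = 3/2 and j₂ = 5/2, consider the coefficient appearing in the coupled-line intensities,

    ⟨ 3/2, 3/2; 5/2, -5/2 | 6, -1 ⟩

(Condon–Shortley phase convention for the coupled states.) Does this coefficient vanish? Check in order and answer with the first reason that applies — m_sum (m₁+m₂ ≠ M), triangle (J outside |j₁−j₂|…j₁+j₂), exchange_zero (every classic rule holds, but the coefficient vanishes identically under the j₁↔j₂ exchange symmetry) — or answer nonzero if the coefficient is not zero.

triangle

m-sum: m₁+m₂ = 3/2+(-5/2) = -1, M = -1  ✓
triangle: need |j₁−j₂| ≤ J ≤ j₁+j₂, i.e. J ∈ [1, 4]; J = 6 is outside ✗ ⇒ coefficient is 0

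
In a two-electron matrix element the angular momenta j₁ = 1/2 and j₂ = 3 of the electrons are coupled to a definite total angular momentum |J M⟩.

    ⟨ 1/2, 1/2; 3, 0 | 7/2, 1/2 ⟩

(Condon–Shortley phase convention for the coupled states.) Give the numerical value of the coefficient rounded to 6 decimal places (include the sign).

triangle: 0!*1!*6!/8! = 720/40320
(j±m)!: 1!*0!*3!*3!*4!*3! = 5184
prefactor² = (2J+1)*Δ*N² = 5184/7
  k=0: +1/(0!*0!*0!*3!*1!*3!) = 1/36
Σ = 1/36  ⇒  CG² = 5184/7*(1/36)² = 4/7
CG = +√(4/7) = +0.755929

+0.755929  (= +√(4/7))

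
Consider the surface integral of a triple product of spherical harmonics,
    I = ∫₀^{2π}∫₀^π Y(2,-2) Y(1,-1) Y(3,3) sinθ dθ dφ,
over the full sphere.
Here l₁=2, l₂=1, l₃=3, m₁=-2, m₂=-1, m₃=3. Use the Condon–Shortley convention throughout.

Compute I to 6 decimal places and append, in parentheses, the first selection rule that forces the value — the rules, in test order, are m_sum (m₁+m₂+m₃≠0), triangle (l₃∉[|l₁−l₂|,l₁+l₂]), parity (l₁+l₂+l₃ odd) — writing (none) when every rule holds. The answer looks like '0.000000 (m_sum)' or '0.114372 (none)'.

-0.319865 (none)

Checks pass: Σm=0; 6 even; l₃=3∈[1,3].
(2·2+1)(2·1+1)(2·3+1) = 105
Δ: 0! 4! 2! / 7! → 1/105
sum: t=0:+1/4 = 1/4
3j²(2 1 3; 0 0 0) = Δ·Π!·Σ² = 3/35  (sign -1)
sum: t=0:+1/48 = 1/48
3j²(2 1 3; -2 -1 3) = Δ·Π!·Σ² = 1/7  (sign +1)
combine: 4πI² = 105·3/35·1/7 = 9/7
take √, sign -1: I = -0.31986543
No selection rule forces the value: the integral is nonzero (none).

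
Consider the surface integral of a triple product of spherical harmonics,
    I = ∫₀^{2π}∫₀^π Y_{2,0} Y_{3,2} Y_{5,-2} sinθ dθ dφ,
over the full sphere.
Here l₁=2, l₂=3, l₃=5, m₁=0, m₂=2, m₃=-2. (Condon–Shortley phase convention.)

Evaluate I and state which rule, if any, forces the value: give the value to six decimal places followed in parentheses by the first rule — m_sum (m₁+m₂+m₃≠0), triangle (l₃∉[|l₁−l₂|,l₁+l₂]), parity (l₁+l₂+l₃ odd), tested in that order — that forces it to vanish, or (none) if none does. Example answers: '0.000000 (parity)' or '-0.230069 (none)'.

0.190188 (none)

m-sum 0 ✓  L=10 even ✓  1≤5≤5 ✓
Π(2lᵢ+1) = 5×7×11 = 385
triangle coeff Δ(2,3,5) = 1/2310
Σ_t [0,0]: t=0:+1/144 = 1/144
(3j)²=10/231 [(2 3 5; 0 0 0)], sign=-1
Σ_t [0,0]: t=0:+1/480 = 1/480
(3j)²=3/110 [(2 3 5; 0 2 -2)], sign=-1
⇒ 4πI² = 5/11
I = (+1)√(5/11/(4π)) = 0.19018827
No selection rule forces the value: the integral is nonzero (none).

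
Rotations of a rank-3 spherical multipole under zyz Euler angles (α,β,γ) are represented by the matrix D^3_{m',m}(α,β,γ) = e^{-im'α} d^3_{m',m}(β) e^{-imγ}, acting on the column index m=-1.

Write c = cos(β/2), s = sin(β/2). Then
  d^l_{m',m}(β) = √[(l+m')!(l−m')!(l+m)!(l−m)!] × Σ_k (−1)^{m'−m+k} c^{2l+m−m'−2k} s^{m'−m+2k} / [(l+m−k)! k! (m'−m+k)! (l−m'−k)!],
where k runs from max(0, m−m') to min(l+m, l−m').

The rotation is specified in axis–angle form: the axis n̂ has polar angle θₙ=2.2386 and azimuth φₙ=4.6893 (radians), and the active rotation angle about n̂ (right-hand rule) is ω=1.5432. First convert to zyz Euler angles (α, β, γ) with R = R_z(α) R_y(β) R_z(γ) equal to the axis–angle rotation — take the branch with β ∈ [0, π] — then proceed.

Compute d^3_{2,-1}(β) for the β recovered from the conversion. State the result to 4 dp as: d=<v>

d=-0.4780

Axis–angle → zyz. n̂ = (sinθₙcosφₙ, sinθₙsinφₙ, cosθₙ) = (-0.018127, -0.784974, -0.619263), ω = 1.5432.
R = I cosω + sinω [n̂]ₓ + (1−cosω) n̂n̂ᵀ gives
  R = [+0.027912, +0.632864, -0.773760; -0.605190, +0.626775, +0.490813; +0.795591, +0.454572, +0.400498]
β = atan2(√(R₁₃²+R₂₃²), R₃₃) = 1.158736; α = atan2(R₂₃, R₁₃) mod 2π = 2.576318; γ = atan2(R₃₂, −R₃₁) mod 2π = 2.622496
d^3_{2,-1}(β=1.1587) via the finite sum:
Half-angle: c=0.836809, s=0.547495. N=√(120·1·2·24)=75.894664
k∈{0,1} keeps every argument non-negative
  k=0: (−1)^3·75.8947/(12)·0.8368^3·0.5475^3 = -0.608205
  k=1: (−1)^4·75.8947/(24)·0.8368^1·0.5475^5 = +0.130175
d^3_{2,-1}(1.1587) = -0.608205 +0.130175 = -0.478030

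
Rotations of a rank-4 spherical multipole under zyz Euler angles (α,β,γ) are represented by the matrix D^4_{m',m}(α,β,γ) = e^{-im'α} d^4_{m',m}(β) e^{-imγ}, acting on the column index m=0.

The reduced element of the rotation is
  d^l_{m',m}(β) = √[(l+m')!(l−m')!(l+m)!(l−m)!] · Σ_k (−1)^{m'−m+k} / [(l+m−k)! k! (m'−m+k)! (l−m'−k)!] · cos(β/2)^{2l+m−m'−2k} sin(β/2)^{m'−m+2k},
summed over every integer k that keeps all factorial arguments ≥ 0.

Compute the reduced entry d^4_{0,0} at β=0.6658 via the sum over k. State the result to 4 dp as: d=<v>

d=-0.2708

d^4_{0,0}(β=0.6658) via the finite sum:
Half-angle: c=0.945099, s=0.326785. N=√(24·24·24·24)=576.000000
k∈{0,1,2,3,4} keeps every argument non-negative
  k=0: (−1)^0·576.0000/(576)·0.9451^8·0.3268^0 = +0.636527
  k=1: (−1)^1·576.0000/(36)·0.9451^6·0.3268^2 = -1.217608
  k=2: (−1)^2·576.0000/(16)·0.9451^4·0.3268^4 = +0.327537
  k=3: (−1)^3·576.0000/(36)·0.9451^2·0.3268^6 = -0.017404
  k=4: (−1)^4·576.0000/(576)·0.9451^0·0.3268^8 = +0.000130
d^4_{0,0}(0.6658) = +0.636527 -1.217608 +0.327537 -0.017404 +0.000130 = -0.270818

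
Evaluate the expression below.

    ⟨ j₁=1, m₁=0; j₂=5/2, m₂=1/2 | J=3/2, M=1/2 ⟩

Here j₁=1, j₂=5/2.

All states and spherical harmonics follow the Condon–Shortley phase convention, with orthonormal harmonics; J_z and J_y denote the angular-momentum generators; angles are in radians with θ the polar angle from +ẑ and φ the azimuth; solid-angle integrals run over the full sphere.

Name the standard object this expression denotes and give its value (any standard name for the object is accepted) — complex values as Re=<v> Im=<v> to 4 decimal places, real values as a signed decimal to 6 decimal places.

This is a Clebsch–Gordan (vector-coupling) coefficient.
√[4·2!0!3!/6! · 1!1!3!2!2!1!] = √(8/5)
  +(−1)^1/∏(1,1,0,2,0,1)! = -1/2  (running -1/2)
⟨..|..⟩ = √(8/5)·(-1/2) = -0.632456

Clebsch–Gordan coefficient, −√(2/5) ≈ -0.632456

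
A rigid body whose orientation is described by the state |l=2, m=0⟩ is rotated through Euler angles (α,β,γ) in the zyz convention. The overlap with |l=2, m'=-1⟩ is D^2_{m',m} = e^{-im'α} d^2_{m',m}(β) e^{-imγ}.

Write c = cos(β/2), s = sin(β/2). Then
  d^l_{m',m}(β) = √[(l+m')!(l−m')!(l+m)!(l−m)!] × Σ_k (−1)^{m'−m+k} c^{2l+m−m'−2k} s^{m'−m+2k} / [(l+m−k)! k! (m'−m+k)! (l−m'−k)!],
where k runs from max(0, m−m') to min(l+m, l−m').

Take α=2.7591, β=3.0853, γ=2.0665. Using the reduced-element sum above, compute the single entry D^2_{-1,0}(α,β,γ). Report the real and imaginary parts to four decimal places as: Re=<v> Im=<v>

Split into d^2_{-1,0}(β=3.0853) × two z-phases.
c=cos(3.085300/2)=0.028143, s=sin(3.085300/2)=0.999604; N=√[1·6·2·2]=4.898979
k: max(0,(0)−(-1))=1 … min(2+(0),2−(-1))=2
  k=1: (−1)^0·4.8990/(2)·0.0281^3·0.9996^1 = +0.000055
  k=2: (−1)^1·4.8990/(2)·0.0281^1·0.9996^3 = -0.068853
d^2_{-1,0}(3.0853) = +0.000055 -0.068853 = -0.068799
D = (-0.927737+0.373234i)·(-0.068799)·(+1.000000+0.000000i) = +0.063827-0.025678i

Re=0.0638 Im=-0.0257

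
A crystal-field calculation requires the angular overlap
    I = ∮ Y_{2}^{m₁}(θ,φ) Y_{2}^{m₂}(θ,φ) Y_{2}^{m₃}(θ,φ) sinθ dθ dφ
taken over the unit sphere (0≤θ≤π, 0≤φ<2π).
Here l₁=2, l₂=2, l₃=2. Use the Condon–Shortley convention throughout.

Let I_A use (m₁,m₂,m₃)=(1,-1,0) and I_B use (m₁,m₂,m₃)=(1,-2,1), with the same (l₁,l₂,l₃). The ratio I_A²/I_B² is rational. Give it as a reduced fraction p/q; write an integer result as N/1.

Same 2,2,2: normalisation and zero-m 3j drop out of the ratio.
A: Δ: 2! 2! 2! / 7! → 1/630; sum: t=0:+1/2 t=1:−1/4 = 1/4; 3j²(2 2 2; 1 -1 0) = Δ·Π!·Σ² = 1/70  (sign +1)
B: Δ: 2! 2! 2! / 7! → 1/630; sum: t=0:+1/4 = 1/4; 3j²(2 2 2; 1 -2 1) = Δ·Π!·Σ² = 3/35  (sign -1)
I_A²/I_B² = (1/70)/(3/35) = 1/6

1/6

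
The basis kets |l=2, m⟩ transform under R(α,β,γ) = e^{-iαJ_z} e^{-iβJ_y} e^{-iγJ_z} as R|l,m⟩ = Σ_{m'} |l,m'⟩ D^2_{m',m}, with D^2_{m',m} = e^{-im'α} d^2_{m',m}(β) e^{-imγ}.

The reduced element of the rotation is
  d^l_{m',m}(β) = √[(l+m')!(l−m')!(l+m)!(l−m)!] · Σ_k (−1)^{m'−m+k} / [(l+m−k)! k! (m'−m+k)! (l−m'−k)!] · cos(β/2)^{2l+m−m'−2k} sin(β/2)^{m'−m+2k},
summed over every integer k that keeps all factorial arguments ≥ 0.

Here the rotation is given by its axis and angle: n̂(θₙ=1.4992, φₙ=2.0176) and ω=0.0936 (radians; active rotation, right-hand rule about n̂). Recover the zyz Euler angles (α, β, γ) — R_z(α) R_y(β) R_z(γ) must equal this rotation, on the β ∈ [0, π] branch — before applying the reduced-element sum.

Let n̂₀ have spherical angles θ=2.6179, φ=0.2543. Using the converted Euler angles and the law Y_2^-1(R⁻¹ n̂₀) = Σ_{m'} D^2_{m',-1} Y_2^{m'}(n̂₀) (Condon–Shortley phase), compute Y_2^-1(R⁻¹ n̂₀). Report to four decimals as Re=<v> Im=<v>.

Axis–angle → zyz. n̂ = (sinθₙcosφₙ, sinθₙsinφₙ, cosθₙ) = (-0.430978, +0.899522, +0.071535), ω = 0.0936.
R = I cosω + sinω [n̂]ₓ + (1−cosω) n̂n̂ᵀ gives
  R = [+0.996436, -0.008383, +0.083937; +0.004989, +0.999165, +0.040562; -0.084207, -0.039999, +0.995645]
β = atan2(√(R₁₃²+R₂₃²), R₃₃) = 0.093360; α = atan2(R₂₃, R₁₃) mod 2π = 0.450154; γ = atan2(R₃₂, −R₃₁) mod 2π = 5.839732
Need the full column D^2_{m',-1} for m'=−2..2 at α=0.4502, β=0.0934, γ=5.8397.
cos(β/2)=0.998911, sin(β/2)=0.046663
d^2_{-2,-1}: single k=1 term ⇒ +0.093021;  D = +0.083482+0.041034i
d^2_{-1,-1}: k∈[0..1] ⇒ +0.995650 -0.006518 = +0.989132;  D = +0.989110+0.006628i
d^2_{0,-1}: k∈[0..1] ⇒ -0.113928 +0.000249 = -0.113679;  D = -0.102683+0.048775i
d^2_{1,-1}: k∈[0..1] ⇒ +0.006518 -0.000005 = +0.006513;  D = +0.004081-0.005076i
d^2_{2,-1}: single k=0 term ⇒ -0.000203;  D = -0.000046+0.000198i
Y_2^{m'}(θ=2.6179,φ=0.2543) and Σ D·Y over m':
  (+0.0835+0.0410i)·(+0.0844-0.0470i)  (+0.9891+0.0066i)·(-0.3238+0.0842i)  (-0.1027+0.0488i)·(+0.3942+0.0000i)  (+0.0041-0.0051i)·(+0.3238+0.0842i)  (-0.0000+0.0002i)·(+0.0844+0.0470i)
Y_2^-1(R⁻¹ n̂) = -0.350596+0.098577i

Re=-0.3506 Im=0.0986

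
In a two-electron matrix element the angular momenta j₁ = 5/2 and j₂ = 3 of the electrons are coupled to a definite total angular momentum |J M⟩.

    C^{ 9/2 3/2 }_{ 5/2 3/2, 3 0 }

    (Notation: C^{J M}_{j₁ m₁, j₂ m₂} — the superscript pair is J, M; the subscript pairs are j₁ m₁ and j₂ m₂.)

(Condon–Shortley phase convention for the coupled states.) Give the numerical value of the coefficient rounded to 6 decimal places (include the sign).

+0.540562  (= +√(45/154))

√[10·1!4!5!/11! · 4!1!3!3!6!3!] = √(207360/77)
  +(−1)^0/∏(0,1,1,3,3,2)! = 1/72  (running 1/72)
  +(−1)^1/∏(1,0,0,2,4,3)! = -1/288  (running 1/96)
⟨..|..⟩ = √(207360/77)·(1/96) = +0.540562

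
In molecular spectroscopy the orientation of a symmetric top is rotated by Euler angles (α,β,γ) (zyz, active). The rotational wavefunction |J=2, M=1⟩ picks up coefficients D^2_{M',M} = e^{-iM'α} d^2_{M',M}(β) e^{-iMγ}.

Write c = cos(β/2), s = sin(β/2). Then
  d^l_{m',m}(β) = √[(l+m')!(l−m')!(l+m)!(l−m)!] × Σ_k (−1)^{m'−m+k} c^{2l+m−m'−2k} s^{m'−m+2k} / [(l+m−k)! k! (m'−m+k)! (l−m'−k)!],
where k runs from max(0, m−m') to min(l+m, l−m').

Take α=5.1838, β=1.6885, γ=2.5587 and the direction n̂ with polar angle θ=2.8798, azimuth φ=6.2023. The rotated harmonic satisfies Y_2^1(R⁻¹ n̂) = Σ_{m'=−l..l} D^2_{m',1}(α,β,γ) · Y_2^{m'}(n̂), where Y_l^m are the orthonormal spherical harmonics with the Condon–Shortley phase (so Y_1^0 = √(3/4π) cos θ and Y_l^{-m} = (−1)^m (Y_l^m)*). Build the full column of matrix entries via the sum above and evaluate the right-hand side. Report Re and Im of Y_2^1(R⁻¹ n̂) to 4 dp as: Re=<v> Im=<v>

Need the full column D^2_{m',1} for m'=−2..2 at α=5.1838, β=1.6885, γ=2.5587.
cos(β/2)=0.664292, sin(β/2)=0.747473
d^2_{-2,1}: single k=3 term ⇒ +0.554850;  D = +0.025005+0.554287i
d^2_{-1,1}: k∈[2..3] ⇒ +0.739657 -0.312164 = +0.427494;  D = -0.371730+0.211111i
d^2_{0,1}: k∈[1..2] ⇒ +0.536721 -0.679550 = -0.142829;  D = +0.119244+0.078619i
d^2_{1,1}: k∈[0..1] ⇒ +0.194732 -0.739657 = -0.544926;  D = -0.060623+0.541543i
d^2_{2,1}: single k=0 term ⇒ -0.438231;  D = -0.410150+0.154348i
Y_2^{m'}(θ=2.8798,φ=6.2023) and Σ D·Y over m':
  (+0.0250+0.5543i)·(+0.0255+0.0042i)  (-0.3717+0.2111i)·(-0.1925-0.0156i)  (+0.1192+0.0786i)·(+0.5674+0.0000i)  (-0.0606+0.5415i)·(+0.1925-0.0156i)  (-0.4101+0.1543i)·(+0.0255-0.0042i)
Y_2^1(R⁻¹ n̂) = +0.127791+0.134874i

Re=0.1278 Im=0.1349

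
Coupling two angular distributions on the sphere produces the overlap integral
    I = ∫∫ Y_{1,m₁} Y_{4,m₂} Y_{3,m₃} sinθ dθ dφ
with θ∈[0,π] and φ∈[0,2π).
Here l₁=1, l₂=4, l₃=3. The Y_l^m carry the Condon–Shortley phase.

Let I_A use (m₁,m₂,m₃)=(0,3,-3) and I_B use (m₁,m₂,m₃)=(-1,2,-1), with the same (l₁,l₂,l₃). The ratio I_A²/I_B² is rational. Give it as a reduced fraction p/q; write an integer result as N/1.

7/15

l's match ⇒ only the (l;m) 3-j factors differ between A and B.
A: triangle coeff Δ(1,4,3) = 1/252; Σ_t [1,1]: t=1:−1/720 = -1/720; (3j)²=1/36 [(1 4 3; 0 3 -3)], sign=-1
B: triangle coeff Δ(1,4,3) = 1/252; Σ_t [2,2]: t=2:+1/96 = 1/96; (3j)²=5/84 [(1 4 3; -1 2 -1)], sign=+1
I_A²/I_B² = (1/36)/(5/84) = 7/15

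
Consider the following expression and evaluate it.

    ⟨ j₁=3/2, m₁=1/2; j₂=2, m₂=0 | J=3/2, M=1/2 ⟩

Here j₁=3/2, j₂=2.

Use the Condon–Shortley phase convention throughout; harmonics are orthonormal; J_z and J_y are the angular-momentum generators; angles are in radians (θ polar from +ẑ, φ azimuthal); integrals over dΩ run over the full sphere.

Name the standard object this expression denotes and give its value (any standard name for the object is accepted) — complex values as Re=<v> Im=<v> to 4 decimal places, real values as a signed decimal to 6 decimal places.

This is a Clebsch–Gordan (vector-coupling) coefficient.
triangle: 2!×1!×2!/6! = 4/720
(j±m)!: 2!×1!×2!×2!×2!×1! = 16
prefactor² = (2J+1)×Δ×N² = 16/45
  k=0: +1/(0!×2!×1!×2!×0!×0!) = 1/4
  k=1: −1/(1!×1!×0!×1!×1!×1!) = -1
Σ = -3/4  ⇒  CG² = 16/45×(-3/4)² = 1/5
CG = −√(1/5) = -0.447214

Clebsch–Gordan coefficient, −√(1/5) ≈ -0.447214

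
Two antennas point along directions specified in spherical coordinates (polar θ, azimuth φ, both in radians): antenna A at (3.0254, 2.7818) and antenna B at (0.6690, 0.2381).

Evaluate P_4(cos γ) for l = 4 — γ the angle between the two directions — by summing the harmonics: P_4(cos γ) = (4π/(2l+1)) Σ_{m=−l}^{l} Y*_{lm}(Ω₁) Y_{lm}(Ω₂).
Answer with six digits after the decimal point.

Term-by-term m-sum for l=4 (normalisation 4π/9 = 1.396263):
  [-4]  conj(Y_{4,-4})(Ω₁) = (0.000010, -0.000079) ; Y_{4,-4}(Ω₂) = (0.037958, -0.053350) ; Δ = (-0.000004, -0.000004)
  [-3]  conj(Y_{4,-3})(Ω₁) = (0.000914, -0.001708) ; Y_{4,-3}(Ω₂) = (0.176976, -0.153444) ; Δ = (-0.000100, -0.000443)
  [-2]  conj(Y_{4,-2})(Ω₁) = (0.019970, -0.017500) ; Y_{4,-2}(Ω₂) = (0.378235, -0.195090) ; Δ = (0.004139, -0.010515)
  [-1]  conj(Y_{4,-1})(Ω₁) = (0.199154, -0.074915) ; Y_{4,-1}(Ω₂) = (0.292436, -0.070975) ; Δ = (0.052923, -0.036043)
  [+0]  conj(Y_{4,0})(Ω₁) = (0.790083, -0.000000) ; Y_{4,0}(Ω₂) = (-0.233528, 0.000000) ; Δ = (-0.184506, 0.000000)
  [+1]  conj(Y_{4,1})(Ω₁) = (-0.199154, -0.074915) ; Y_{4,1}(Ω₂) = (-0.292436, -0.070975) ; Δ = (0.052923, 0.036043)
  [+2]  conj(Y_{4,2})(Ω₁) = (0.019970, 0.017500) ; Y_{4,2}(Ω₂) = (0.378235, 0.195090) ; Δ = (0.004139, 0.010515)
  [+3]  conj(Y_{4,3})(Ω₁) = (-0.000914, -0.001708) ; Y_{4,3}(Ω₂) = (-0.176976, -0.153444) ; Δ = (-0.000100, 0.000443)
  [+4]  conj(Y_{4,4})(Ω₁) = (0.000010, 0.000079) ; Y_{4,4}(Ω₂) = (0.037958, 0.053350) ; Δ = (-0.000004, 0.000004)
Total Σ_m = (-0.070590, -0.000000). Multiply by 1.396263: (-0.098563, -0.000000). P_4(cos γ) = -0.098563

-0.098563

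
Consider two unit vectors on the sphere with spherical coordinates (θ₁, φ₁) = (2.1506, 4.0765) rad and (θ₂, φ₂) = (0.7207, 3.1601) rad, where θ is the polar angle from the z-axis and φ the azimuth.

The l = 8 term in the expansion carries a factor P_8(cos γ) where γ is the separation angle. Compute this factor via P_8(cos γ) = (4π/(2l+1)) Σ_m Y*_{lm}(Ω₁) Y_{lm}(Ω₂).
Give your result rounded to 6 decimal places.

Summing Y*_{l m}(θ₁,φ₁)·Y_{l m}(θ₂,φ₂) over m ∈ [−8, 8]; prefactor 4π/(2·8+1) = 0.739198:
  [-8]  conj(Y_{8,-8})(Ω₁) = +0.045257+0.115068i ; Y_{8,-8}(Ω₂) = +0.018335-0.002735i ; Δ = +0.001144+0.001986i
  [-7]  conj(Y_{8,-7})(Ω₁) = +0.312919+0.083634i ; Y_{8,-7}(Ω₂) = -0.083716+0.010907i ; Δ = -0.027109-0.003589i
  [-6]  conj(Y_{8,-6})(Ω₁) = +0.353147-0.281939i ; Y_{8,-6}(Ω₂) = +0.230721-0.025726i ; Δ = +0.074225-0.074134i
  [-5]  conj(Y_{8,-5})(Ω₁) = -0.010377-0.274022i ; Y_{8,-5}(Ω₂) = -0.416279+0.038631i ; Δ = +0.014906+0.113669i
  [-4]  conj(Y_{8,-4})(Ω₁) = +0.129820+0.088441i ; Y_{8,-4}(Ω₂) = +0.450208-0.033390i ; Δ = +0.061399+0.035482i
  [-3]  conj(Y_{8,-3})(Ω₁) = +0.341209-0.119498i ; Y_{8,-3}(Ω₂) = -0.141433+0.007861i ; Δ = -0.047319+0.019583i
  [-2]  conj(Y_{8,-2})(Ω₁) = +0.007390-0.023973i ; Y_{8,-2}(Ω₂) = -0.311111+0.011521i ; Δ = -0.002023+0.007544i
  [-1]  conj(Y_{8,-1})(Ω₁) = +0.203820+0.276114i ; Y_{8,-1}(Ω₂) = +0.306956-0.005682i ; Δ = +0.064133+0.083597i
  [+0]  conj(Y_{8,0})(Ω₁) = +0.077710-0.000000i ; Y_{8,0}(Ω₂) = +0.224581+0.000000i ; Δ = +0.017452+0.000000i
  [+1]  conj(Y_{8,1})(Ω₁) = -0.203820+0.276114i ; Y_{8,1}(Ω₂) = -0.306956-0.005682i ; Δ = +0.064133-0.083597i
  [+2]  conj(Y_{8,2})(Ω₁) = +0.007390+0.023973i ; Y_{8,2}(Ω₂) = -0.311111-0.011521i ; Δ = -0.002023-0.007544i
  [+3]  conj(Y_{8,3})(Ω₁) = -0.341209-0.119498i ; Y_{8,3}(Ω₂) = +0.141433+0.007861i ; Δ = -0.047319-0.019583i
  [+4]  conj(Y_{8,4})(Ω₁) = +0.129820-0.088441i ; Y_{8,4}(Ω₂) = +0.450208+0.033390i ; Δ = +0.061399-0.035482i
  [+5]  conj(Y_{8,5})(Ω₁) = +0.010377-0.274022i ; Y_{8,5}(Ω₂) = +0.416279+0.038631i ; Δ = +0.014906-0.113669i
  [+6]  conj(Y_{8,6})(Ω₁) = +0.353147+0.281939i ; Y_{8,6}(Ω₂) = +0.230721+0.025726i ; Δ = +0.074225+0.074134i
  [+7]  conj(Y_{8,7})(Ω₁) = -0.312919+0.083634i ; Y_{8,7}(Ω₂) = +0.083716+0.010907i ; Δ = -0.027109+0.003589i
  [+8]  conj(Y_{8,8})(Ω₁) = +0.045257-0.115068i ; Y_{8,8}(Ω₂) = +0.018335+0.002735i ; Δ = +0.001144-0.001986i
Total Σ_m = +0.296166-0.000000i. Multiply by 0.739198: +0.218925-0.000000i. P_8(cos γ) = 0.218925

0.218925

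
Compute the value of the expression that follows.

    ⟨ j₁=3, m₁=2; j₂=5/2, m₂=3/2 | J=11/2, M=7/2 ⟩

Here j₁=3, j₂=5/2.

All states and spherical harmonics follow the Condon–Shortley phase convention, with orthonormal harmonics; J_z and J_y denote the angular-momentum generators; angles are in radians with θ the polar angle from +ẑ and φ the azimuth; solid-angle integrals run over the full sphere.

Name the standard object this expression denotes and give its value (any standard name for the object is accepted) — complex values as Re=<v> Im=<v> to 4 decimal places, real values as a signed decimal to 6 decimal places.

This is a Clebsch–Gordan (vector-coupling) coefficient.
triangle: 0!*6!*5!/12! = 86400/479001600
(j±m)!: 5!*1!*4!*1!*9!*2! = 2090188800
prefactor² = (2J+1)*Δ*N² = 49766400/11
  k=0: +1/(0!*0!*1!*4!*5!*1!) = 1/2880
Σ = 1/2880  ⇒  CG² = 49766400/11*(1/2880)² = 6/11
CG = +√(6/11) = +0.738549

Clebsch–Gordan coefficient, +√(6/11) ≈ +0.738549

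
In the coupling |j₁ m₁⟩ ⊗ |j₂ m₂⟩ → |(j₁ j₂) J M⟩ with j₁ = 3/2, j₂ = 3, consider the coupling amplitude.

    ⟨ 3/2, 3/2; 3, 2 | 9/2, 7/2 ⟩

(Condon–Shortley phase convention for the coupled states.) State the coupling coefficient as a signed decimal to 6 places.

+0.816497  (= +√(2/3))

triangle: 0!*3!*6!/10! = 4320/3628800
(j±m)!: 3!*0!*5!*1!*8!*1! = 29030400
prefactor² = (2J+1)*Δ*N² = 345600
  k=0: +1/(0!*0!*0!*5!*3!*1!) = 1/720
Σ = 1/720  ⇒  CG² = 345600*(1/720)² = 2/3
CG = +√(2/3) = +0.816497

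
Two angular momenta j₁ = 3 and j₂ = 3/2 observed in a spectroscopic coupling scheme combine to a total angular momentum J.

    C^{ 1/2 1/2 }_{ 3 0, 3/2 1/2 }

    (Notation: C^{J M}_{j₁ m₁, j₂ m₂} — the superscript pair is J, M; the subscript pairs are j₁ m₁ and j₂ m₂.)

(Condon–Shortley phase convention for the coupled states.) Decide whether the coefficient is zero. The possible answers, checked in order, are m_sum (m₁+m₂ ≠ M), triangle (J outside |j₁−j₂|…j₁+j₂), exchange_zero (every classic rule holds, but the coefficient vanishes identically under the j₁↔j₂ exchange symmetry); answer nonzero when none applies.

triangle

m-sum: m₁+m₂ = 0+1/2 = 1/2, M = 1/2  ✓
triangle: need |j₁−j₂| ≤ J ≤ j₁+j₂, i.e. J ∈ [3/2, 9/2]; J = 1/2 is outside ✗ ⇒ coefficient is 0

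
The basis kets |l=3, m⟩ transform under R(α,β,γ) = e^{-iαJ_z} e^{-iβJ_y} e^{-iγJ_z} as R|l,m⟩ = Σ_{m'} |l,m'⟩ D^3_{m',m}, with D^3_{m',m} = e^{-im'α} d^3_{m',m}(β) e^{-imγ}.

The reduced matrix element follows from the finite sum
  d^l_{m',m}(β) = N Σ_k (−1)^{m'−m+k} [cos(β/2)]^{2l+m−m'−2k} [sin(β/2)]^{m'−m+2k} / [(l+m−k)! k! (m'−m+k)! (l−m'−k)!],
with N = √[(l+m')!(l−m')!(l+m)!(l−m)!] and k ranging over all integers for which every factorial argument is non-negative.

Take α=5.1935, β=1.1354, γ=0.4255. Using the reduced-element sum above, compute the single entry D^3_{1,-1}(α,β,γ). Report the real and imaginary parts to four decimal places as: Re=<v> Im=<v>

First d^3_{1,-1}(β=1.1354), then the phase factors e^{-i(1)α} and e^{-i(-1)γ}:
With c≡cos(β/2)=0.843140 and s≡sin(β/2)=0.537694, N=[24·2·2·24]^{1/2}=48.000000
k∈{0,1,2} keeps every argument non-negative
  k=0: (−1)^2·48.0000/(8)·0.8431^4·0.5377^2 = +0.876639
  k=1: (−1)^3·48.0000/(6)·0.8431^2·0.5377^4 = -0.475369
  k=2: (−1)^4·48.0000/(48)·0.8431^0·0.5377^6 = +0.024166
d^3_{1,-1}(1.1354) = +0.876639 -0.475369 +0.024166 = +0.425436
Attach z-rotation phases: D = e^{-i(1)(5.1935)}·(+0.425436)·e^{-i(-1)(0.4255)} = +0.023647+0.424778i

Re=0.0236 Im=0.4248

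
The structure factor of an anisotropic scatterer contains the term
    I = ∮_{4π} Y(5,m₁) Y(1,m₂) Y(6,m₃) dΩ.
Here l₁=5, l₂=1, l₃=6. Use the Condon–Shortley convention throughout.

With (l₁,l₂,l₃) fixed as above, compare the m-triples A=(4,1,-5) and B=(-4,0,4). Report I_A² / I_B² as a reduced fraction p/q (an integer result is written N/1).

l's match ⇒ only the (l;m) 3-j factors differ between A and B.
A: triangle coeff Δ(5,1,6) = 1/858; Σ_t [0,0]: t=0:+1/725760 = 1/725760; (3j)²=5/78 [(5 1 6; 4 1 -5)], sign=-1
B: triangle coeff Δ(5,1,6) = 1/858; Σ_t [0,0]: t=0:+1/362880 = 1/362880; (3j)²=10/429 [(5 1 6; -4 0 4)], sign=+1
I_A²/I_B² = (5/78)/(10/429) = 11/4

11/4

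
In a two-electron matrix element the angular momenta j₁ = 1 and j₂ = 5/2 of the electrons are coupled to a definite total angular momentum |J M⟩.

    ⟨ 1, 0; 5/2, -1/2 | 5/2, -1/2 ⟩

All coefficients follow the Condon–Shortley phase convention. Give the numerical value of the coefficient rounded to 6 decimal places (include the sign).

+0.169031  (= +√(1/35))

j₁+j₂−J=1  J+j₁−j₂=1  J−j₁+j₂=4  j₁+j₂+J+1=7
(j₁±m₁, j₂±m₂, J±M) = (1,1,2,3,2,3)
P² = 144/35
sum k=0..1:
  [0] +1/4 = 1/4
  [1] −1/6 = -1/6
S = 1/12
C² = P²·S² = 1/35 ; C = +0.169031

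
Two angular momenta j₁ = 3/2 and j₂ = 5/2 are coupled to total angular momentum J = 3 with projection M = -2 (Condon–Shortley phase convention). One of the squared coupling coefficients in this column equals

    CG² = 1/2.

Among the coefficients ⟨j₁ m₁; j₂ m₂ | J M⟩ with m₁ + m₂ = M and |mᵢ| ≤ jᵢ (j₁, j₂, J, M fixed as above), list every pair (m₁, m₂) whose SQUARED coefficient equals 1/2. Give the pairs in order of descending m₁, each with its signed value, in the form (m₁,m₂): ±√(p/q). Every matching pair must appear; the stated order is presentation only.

(-3/2,-1/2): −√(1/2)

Admissible pairs with m₁+m₂ = M = -2: (-3/2,-1/2), (-1/2,-3/2), (1/2,-5/2)
  (m₁,m₂)=(1/2,-5/2): CG² = 5/12, CG = +√(5/12)
  (m₁,m₂)=(-1/2,-3/2): CG² = 1/12, CG = +√(1/12)
  (m₁,m₂)=(-3/2,-1/2): CG² = 1/2, CG = −√(1/2)   ← matches the target
Pairs with CG² = 1/2: (-3/2,-1/2): −√(1/2)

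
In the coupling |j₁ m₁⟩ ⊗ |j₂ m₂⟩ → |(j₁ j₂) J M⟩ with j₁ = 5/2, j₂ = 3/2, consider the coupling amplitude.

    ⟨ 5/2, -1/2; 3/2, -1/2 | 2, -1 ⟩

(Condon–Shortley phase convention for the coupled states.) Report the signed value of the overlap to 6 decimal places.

j₁+j₂−J=2  J+j₁−j₂=3  J−j₁+j₂=1  j₁+j₂+J+1=7
(j₁±m₁, j₂±m₂, J±M) = (2,3,1,2,1,3)
P² = 12/7
sum k=0..1:
  [0] +1/12 = 1/12
  [1] −1/2 = -1/2
S = -5/12
C² = P²·S² = 25/84 ; C = -0.545545

-0.545545  (= −√(25/84))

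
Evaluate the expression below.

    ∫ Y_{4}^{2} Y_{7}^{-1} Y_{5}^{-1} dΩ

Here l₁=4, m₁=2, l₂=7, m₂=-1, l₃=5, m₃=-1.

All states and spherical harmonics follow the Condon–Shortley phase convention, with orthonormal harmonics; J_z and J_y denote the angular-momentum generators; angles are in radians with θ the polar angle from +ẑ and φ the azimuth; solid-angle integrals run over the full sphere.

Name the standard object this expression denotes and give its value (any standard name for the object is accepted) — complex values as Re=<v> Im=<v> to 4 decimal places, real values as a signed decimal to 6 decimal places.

Gaunt coefficient, +0.093380

This is a Gaunt coefficient — the integral of a triple product of spherical harmonics over the sphere.
Checks pass: Σm=0; 16 even; l₃=5∈[3,11].
(2·4+1)(2·7+1)(2·5+1) = 1485
Δ: 6! 2! 8! / 17! → 1/6126120
sum: t=2:+1/69120 t=3:−1/20736 t=4:+1/69120 = -1/51840
3j²(4 7 5; 0 0 0) = Δ·Π!·Σ² = 280/21879  (sign +1)
sum: t=0:+1/2073600 t=1:−1/86400 t=2:+1/55296 = 29/4147200
3j²(4 7 5; 2 -1 -1) = Δ·Π!·Σ² = 841/145860  (sign +1)
combine: 4πI² = 1485·280/21879·841/145860 = 58870/537251
take √, sign +1: I = 0.09337991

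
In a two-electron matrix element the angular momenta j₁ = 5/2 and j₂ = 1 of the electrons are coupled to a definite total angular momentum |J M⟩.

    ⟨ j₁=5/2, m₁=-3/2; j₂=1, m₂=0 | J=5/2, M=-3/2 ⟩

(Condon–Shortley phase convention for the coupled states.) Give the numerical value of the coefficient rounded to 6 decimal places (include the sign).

triangle: 1!·4!·1!/7! = 24/5040
(j±m)!: 1!·4!·1!·1!·1!·4! = 576
prefactor² = (2J+1)·Δ·N² = 576/35
  k=0: +1/(0!·1!·4!·1!·0!·0!) = 1/24
  k=1: −1/(1!·0!·3!·0!·1!·1!) = -1/6
Σ = -1/8  ⇒  CG² = 576/35·(-1/8)² = 9/35
CG = −√(9/35) = -0.507093

−√(9/35) ≈ -0.507093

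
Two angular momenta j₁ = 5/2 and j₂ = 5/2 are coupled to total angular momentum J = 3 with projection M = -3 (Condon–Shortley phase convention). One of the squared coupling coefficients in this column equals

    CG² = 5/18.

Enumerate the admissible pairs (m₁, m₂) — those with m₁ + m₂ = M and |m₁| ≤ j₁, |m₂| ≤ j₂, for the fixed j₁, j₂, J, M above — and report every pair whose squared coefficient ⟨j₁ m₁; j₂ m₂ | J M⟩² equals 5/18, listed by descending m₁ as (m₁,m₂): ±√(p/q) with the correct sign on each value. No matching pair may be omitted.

Admissible pairs with m₁+m₂ = M = -3: (-5/2,-1/2), (-3/2,-3/2), (-1/2,-5/2)
  (m₁,m₂)=(-1/2,-5/2): CG² = 5/18, CG = +√(5/18)   ← matches the target
  (m₁,m₂)=(-3/2,-3/2): CG² = 4/9, CG = −√(4/9)
  (m₁,m₂)=(-5/2,-1/2): CG² = 5/18, CG = +√(5/18)   ← matches the target
Pairs with CG² = 5/18: (-1/2,-5/2): +√(5/18); (-5/2,-1/2): +√(5/18)

(-1/2,-5/2): +√(5/18); (-5/2,-1/2): +√(5/18)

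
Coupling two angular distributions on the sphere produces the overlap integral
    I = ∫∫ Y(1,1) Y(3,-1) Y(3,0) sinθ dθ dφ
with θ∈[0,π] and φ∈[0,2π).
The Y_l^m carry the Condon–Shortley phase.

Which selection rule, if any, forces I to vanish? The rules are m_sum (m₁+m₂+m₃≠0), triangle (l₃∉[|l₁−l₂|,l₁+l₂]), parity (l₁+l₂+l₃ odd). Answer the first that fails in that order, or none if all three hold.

parity

m₁+m₂+m₃ = 1 − 1 + 0 = 0  ✓
triangle: |1−3|=2 ≤ l₃=3 ≤ 1+3=4  ✓
parity: l₁+l₂+l₃ = 7 is odd  ✗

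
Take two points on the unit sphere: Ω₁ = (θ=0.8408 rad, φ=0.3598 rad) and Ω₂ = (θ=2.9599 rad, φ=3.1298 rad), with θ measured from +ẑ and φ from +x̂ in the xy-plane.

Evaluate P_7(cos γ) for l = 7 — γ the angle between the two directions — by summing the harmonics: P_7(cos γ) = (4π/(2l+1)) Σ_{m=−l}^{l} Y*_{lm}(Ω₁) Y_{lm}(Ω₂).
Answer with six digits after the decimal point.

0.164404

Term-by-term m-sum for l=7 (normalisation 4π/15 = 0.837758):
  m=-7: Y*=(-0.051814, 0.037225)  Y=(-0.000003, -0.000000)  product (0.000000, -0.000000)
  m=-6: Y*=(-0.118501, 0.177751)  Y=(-0.000064, -0.000005)  product (0.000008, -0.000011)
  m=-5: Y*=(-0.091194, 0.392656)  Y=(-0.000817, -0.000048)  product (0.000093, -0.000316)
  m=-4: Y*=(0.055070, 0.416061)  Y=(-0.007360, -0.000347)  product (-0.000261, -0.003081)
  m=-3: Y*=(0.041688, 0.077895)  Y=(-0.047598, -0.001685)  product (-0.001853, -0.003778)
  m=-2: Y*=(-0.245638, -0.215267)  Y=(-0.213004, -0.005025)  product (0.051240, 0.047087)
  m=-1: Y*=(-0.228486, -0.085950)  Y=(-0.585405, -0.006904)  product (0.133163, 0.051893)
  m=+0: Y*=(0.262343, -0.000000)  Y=(-0.642441, 0.000000)  product (-0.168540, 0.000000)
  m=+1: Y*=(0.228486, -0.085950)  Y=(0.585405, -0.006904)  product (0.133163, -0.051893)
  m=+2: Y*=(-0.245638, 0.215267)  Y=(-0.213004, 0.005025)  product (0.051240, -0.047087)
  m=+3: Y*=(-0.041688, 0.077895)  Y=(0.047598, -0.001685)  product (-0.001853, 0.003778)
  m=+4: Y*=(0.055070, -0.416061)  Y=(-0.007360, 0.000347)  product (-0.000261, 0.003081)
  m=+5: Y*=(0.091194, 0.392656)  Y=(0.000817, -0.000048)  product (0.000093, 0.000316)
  m=+6: Y*=(-0.118501, -0.177751)  Y=(-0.000064, 0.000005)  product (0.000008, 0.000011)
  m=+7: Y*=(0.051814, 0.037225)  Y=(0.000003, -0.000000)  product (0.000000, 0.000000)
Accumulated sum (0.196243, -0.000000); after 4π/(2l+1) scaling, (0.164404, -0.000000) ⇒ P_7 = 0.164404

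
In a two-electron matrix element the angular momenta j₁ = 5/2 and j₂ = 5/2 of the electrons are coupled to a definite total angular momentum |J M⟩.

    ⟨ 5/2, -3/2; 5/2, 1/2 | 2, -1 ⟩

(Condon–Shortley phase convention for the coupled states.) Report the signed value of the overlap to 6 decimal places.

triangle: 3!*2!*2!/8! = 24/40320
(j±m)!: 1!*4!*3!*2!*1!*3! = 1728
prefactor² = (2J+1)*Δ*N² = 36/7
  k=2: +1/(2!*1!*2!*1!*0!*1!) = 1/4
  k=3: −1/(3!*0!*1!*0!*1!*2!) = -1/12
Σ = 1/6  ⇒  CG² = 36/7*(1/6)² = 1/7
CG = +√(1/7) = +0.377964

+0.377964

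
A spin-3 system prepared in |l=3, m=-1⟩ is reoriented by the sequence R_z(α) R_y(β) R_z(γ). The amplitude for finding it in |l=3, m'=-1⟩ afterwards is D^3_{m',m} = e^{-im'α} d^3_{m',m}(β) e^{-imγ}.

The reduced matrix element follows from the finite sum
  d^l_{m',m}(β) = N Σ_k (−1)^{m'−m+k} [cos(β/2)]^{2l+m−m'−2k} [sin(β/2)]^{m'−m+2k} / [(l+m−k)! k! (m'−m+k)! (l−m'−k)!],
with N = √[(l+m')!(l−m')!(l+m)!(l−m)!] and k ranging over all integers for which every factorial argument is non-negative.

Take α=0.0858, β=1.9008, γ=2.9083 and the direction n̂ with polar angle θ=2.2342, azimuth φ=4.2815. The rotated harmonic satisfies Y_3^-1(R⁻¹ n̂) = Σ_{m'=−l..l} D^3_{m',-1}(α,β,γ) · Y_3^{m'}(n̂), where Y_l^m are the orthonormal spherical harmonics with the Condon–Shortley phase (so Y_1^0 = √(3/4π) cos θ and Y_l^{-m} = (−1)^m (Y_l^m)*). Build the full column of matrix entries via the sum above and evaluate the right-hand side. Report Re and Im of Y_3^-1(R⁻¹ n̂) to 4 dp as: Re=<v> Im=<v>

Re=0.2350 Im=0.1393

Need the full column D^3_{m',-1} for m'=−3..3 at α=0.0858, β=1.9008, γ=2.9083.
cos(β/2)=0.581358, sin(β/2)=0.813648
d^3_{-3,-1}: single k=2 term ⇒ +0.292882;  D = -0.292797-0.007060i
d^3_{-2,-1}: k∈[1..2] ⇒ +0.170865 -0.669376 = -0.498511;  D = +0.497562-0.030735i
d^3_{-1,-1}: k∈[0..2] ⇒ +0.038607 -0.604974 +0.888760 = +0.322392;  D = -0.318892+0.047378i
d^3_{0,-1}: k∈[0..2] ⇒ -0.187173 +1.099897 -0.718153 = +0.194570;  D = -0.189299+0.044981i
d^3_{1,-1}: k∈[0..2] ⇒ +0.453731 -1.185013 +0.290148 = -0.441135;  D = +0.418866-0.138386i
d^3_{2,-1}: k∈[0..1] ⇒ -0.669376 +0.655581 = -0.013795;  D = +0.012679-0.005434i
d^3_{3,-1}: single k=0 term ⇒ +0.573692;  D = -0.506000+0.270345i
Y_3^{m'}(θ=2.2342,φ=4.2815) and Σ D·Y over m':
  (-0.2928-0.0071i)·(+0.1962-0.0560i)  (+0.4976-0.0307i)·(+0.2544+0.2965i)  (-0.3189+0.0474i)·(-0.0953+0.2073i)  (-0.1893+0.0450i)·(+0.2537+0.0000i)  (+0.4189-0.1384i)·(+0.0953+0.2073i)  (+0.0127-0.0054i)·(+0.2544-0.2965i)  (-0.5060+0.2703i)·(-0.1962-0.0560i)
Y_3^-1(R⁻¹ n̂) = +0.235035+0.139338i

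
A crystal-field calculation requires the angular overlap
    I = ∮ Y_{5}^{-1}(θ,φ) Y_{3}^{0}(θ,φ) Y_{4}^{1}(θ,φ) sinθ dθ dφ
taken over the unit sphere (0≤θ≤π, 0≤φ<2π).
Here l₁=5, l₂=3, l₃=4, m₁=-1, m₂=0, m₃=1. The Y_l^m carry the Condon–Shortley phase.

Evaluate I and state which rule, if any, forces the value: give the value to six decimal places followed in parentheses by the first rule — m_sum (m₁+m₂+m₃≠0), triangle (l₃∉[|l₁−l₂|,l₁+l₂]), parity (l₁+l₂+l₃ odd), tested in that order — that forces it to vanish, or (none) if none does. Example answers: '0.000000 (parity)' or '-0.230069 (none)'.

Checks pass: Σm=0; 12 even; l₃=4∈[2,8].
(2·5+1)(2·3+1)(2·4+1) = 693
Δ: 4! 6! 2! / 13! → 1/180180
sum: t=1:−1/576 t=2:+1/144 t=3:−1/576 = 1/288
3j²(5 3 4; 0 0 0) = Δ·Π!·Σ² = 20/1001  (sign +1)
sum: t=1:−1/1440 t=2:+1/192 t=3:−1/432 = 19/8640
3j²(5 3 4; -1 0 1) = Δ·Π!·Σ² = 361/30030  (sign -1)
combine: 4πI² = 693·20/1001·361/30030 = 2166/13013
take √, sign -1: I = -0.11508947
No selection rule forces the value: the integral is nonzero (none).

-0.115089 (none)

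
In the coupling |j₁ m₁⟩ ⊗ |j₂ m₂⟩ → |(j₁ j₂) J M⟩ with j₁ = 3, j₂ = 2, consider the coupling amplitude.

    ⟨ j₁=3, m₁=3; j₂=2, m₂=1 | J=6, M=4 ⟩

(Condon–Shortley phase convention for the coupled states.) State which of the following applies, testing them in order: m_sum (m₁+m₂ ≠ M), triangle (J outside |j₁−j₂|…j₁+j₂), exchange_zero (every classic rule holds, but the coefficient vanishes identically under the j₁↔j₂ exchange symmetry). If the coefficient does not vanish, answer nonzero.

m-sum: m₁+m₂ = 3+1 = 4, M = 4  ✓
triangle: need |j₁−j₂| ≤ J ≤ j₁+j₂, i.e. J ∈ [1, 5]; J = 6 is outside ✗ ⇒ coefficient is 0

triangle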